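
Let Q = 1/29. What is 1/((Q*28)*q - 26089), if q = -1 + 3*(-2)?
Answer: -29/756777 ≈ -3.8320e-5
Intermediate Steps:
Q = 1/29 (Q = 1*(1/29) = 1/29 ≈ 0.034483)
q = -7 (q = -1 - 6 = -7)
1/((Q*28)*q - 26089) = 1/(((1/29)*28)*(-7) - 26089) = 1/((28/29)*(-7) - 26089) = 1/(-196/29 - 26089) = 1/(-756777/29) = -29/756777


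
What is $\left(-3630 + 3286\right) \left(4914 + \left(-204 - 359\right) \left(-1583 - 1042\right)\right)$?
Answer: $-510079416$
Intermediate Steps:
$\left(-3630 + 3286\right) \left(4914 + \left(-204 - 359\right) \left(-1583 - 1042\right)\right) = - 344 \left(4914 - -1477875\right) = - 344 \left(4914 + 1477875\right) = \left(-344\right) 1482789 = -510079416$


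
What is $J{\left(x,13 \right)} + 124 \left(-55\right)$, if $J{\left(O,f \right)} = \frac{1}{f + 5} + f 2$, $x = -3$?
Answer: $- \frac{122291}{18} \approx -6793.9$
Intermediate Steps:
$J{\left(O,f \right)} = \frac{1}{5 + f} + 2 f$
$J{\left(x,13 \right)} + 124 \left(-55\right) = \frac{1 + 2 \cdot 13^{2} + 10 \cdot 13}{5 + 13} + 124 \left(-55\right) = \frac{1 + 2 \cdot 169 + 130}{18} - 6820 = \frac{1 + 338 + 130}{18} - 6820 = \frac{1}{18} \cdot 469 - 6820 = \frac{469}{18} - 6820 = - \frac{122291}{18}$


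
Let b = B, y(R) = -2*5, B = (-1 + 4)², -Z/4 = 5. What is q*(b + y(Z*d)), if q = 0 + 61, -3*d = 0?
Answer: -61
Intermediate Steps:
Z = -20 (Z = -4*5 = -20)
d = 0 (d = -⅓*0 = 0)
q = 61
B = 9 (B = 3² = 9)
y(R) = -10
b = 9
q*(b + y(Z*d)) = 61*(9 - 10) = 61*(-1) = -61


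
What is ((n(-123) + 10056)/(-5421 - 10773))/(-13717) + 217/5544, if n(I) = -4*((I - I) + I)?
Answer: 9496529/242327016 ≈ 0.039189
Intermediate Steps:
n(I) = -4*I (n(I) = -4*(0 + I) = -4*I)
((n(-123) + 10056)/(-5421 - 10773))/(-13717) + 217/5544 = ((-4*(-123) + 10056)/(-5421 - 10773))/(-13717) + 217/5544 = ((492 + 10056)/(-16194))*(-1/13717) + 217*(1/5544) = (10548*(-1/16194))*(-1/13717) + 31/792 = -1758/2699*(-1/13717) + 31/792 = 1758/37022183 + 31/792 = 9496529/242327016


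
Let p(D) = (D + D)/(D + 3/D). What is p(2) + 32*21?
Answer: 4712/7 ≈ 673.14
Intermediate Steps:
p(D) = 2*D/(D + 3/D) (p(D) = (2*D)/(D + 3/D) = 2*D/(D + 3/D))
p(2) + 32*21 = 2*2²/(3 + 2²) + 32*21 = 2*4/(3 + 4) + 672 = 2*4/7 + 672 = 2*4*(⅐) + 672 = 8/7 + 672 = 4712/7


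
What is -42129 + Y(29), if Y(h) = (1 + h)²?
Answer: -41229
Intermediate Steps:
-42129 + Y(29) = -42129 + (1 + 29)² = -42129 + 30² = -42129 + 900 = -41229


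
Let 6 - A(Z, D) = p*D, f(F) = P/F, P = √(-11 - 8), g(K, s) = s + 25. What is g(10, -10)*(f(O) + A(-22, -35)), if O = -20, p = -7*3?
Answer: -10935 - 3*I*√19/4 ≈ -10935.0 - 3.2692*I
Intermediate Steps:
g(K, s) = 25 + s
p = -21
P = I*√19 (P = √(-19) = I*√19 ≈ 4.3589*I)
f(F) = I*√19/F (f(F) = (I*√19)/F = I*√19/F)
A(Z, D) = 6 + 21*D (A(Z, D) = 6 - (-21)*D = 6 + 21*D)
g(10, -10)*(f(O) + A(-22, -35)) = (25 - 10)*(I*√19/(-20) + (6 + 21*(-35))) = 15*(I*√19*(-1/20) + (6 - 735)) = 15*(-I*√19/20 - 729) = 15*(-729 - I*√19/20) = -10935 - 3*I*√19/4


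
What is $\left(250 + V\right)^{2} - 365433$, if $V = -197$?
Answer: $-362624$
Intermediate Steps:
$\left(250 + V\right)^{2} - 365433 = \left(250 - 197\right)^{2} - 365433 = 53^{2} - 365433 = 2809 - 365433 = -362624$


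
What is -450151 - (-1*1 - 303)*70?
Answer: -428871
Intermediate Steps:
-450151 - (-1*1 - 303)*70 = -450151 - (-1 - 303)*70 = -450151 - (-304)*70 = -450151 - 1*(-21280) = -450151 + 21280 = -428871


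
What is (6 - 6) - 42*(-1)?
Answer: 42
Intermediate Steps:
(6 - 6) - 42*(-1) = 0 - 7*(-6) = 0 + 42 = 42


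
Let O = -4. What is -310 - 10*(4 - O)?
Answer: -390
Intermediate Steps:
-310 - 10*(4 - O) = -310 - 10*(4 - 1*(-4)) = -310 - 10*(4 + 4) = -310 - 10*8 = -310 - 1*80 = -310 - 80 = -390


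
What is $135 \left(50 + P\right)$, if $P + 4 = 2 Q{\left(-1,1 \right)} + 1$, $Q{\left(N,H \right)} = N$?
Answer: $6075$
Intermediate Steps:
$P = -5$ ($P = -4 + \left(2 \left(-1\right) + 1\right) = -4 + \left(-2 + 1\right) = -4 - 1 = -5$)
$135 \left(50 + P\right) = 135 \left(50 - 5\right) = 135 \cdot 45 = 6075$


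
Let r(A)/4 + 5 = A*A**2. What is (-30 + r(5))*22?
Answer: 9900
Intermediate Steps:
r(A) = -20 + 4*A**3 (r(A) = -20 + 4*(A*A**2) = -20 + 4*A**3)
(-30 + r(5))*22 = (-30 + (-20 + 4*5**3))*22 = (-30 + (-20 + 4*125))*22 = (-30 + (-20 + 500))*22 = (-30 + 480)*22 = 450*22 = 9900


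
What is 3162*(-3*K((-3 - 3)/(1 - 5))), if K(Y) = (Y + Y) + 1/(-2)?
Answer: -23715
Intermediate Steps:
K(Y) = -½ + 2*Y (K(Y) = 2*Y - ½ = -½ + 2*Y)
3162*(-3*K((-3 - 3)/(1 - 5))) = 3162*(-3*(-½ + 2*((-3 - 3)/(1 - 5)))) = 3162*(-3*(-½ + 2*(-6/(-4)))) = 3162*(-3*(-½ + 2*(-6*(-¼)))) = 3162*(-3*(-½ + 2*(3/2))) = 3162*(-3*(-½ + 3)) = 3162*(-3*5/2) = 3162*(-15/2) = -23715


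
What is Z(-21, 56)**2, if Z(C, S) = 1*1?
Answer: 1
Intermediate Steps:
Z(C, S) = 1
Z(-21, 56)**2 = 1**2 = 1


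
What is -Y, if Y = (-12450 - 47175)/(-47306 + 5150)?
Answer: -6625/4684 ≈ -1.4144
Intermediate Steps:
Y = 6625/4684 (Y = -59625/(-42156) = -59625*(-1/42156) = 6625/4684 ≈ 1.4144)
-Y = -1*6625/4684 = -6625/4684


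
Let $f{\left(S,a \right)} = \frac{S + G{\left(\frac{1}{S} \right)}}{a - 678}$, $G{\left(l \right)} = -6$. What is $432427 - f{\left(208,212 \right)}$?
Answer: $\frac{100755592}{233} \approx 4.3243 \cdot 10^{5}$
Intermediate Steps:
$f{\left(S,a \right)} = \frac{-6 + S}{-678 + a}$ ($f{\left(S,a \right)} = \frac{S - 6}{a - 678} = \frac{-6 + S}{-678 + a}$)
$432427 - f{\left(208,212 \right)} = 432427 - \frac{-6 + 208}{-678 + 212} = 432427 - \frac{1}{-466} \cdot 202 = 432427 - \left(- \frac{1}{466}\right) 202 = 432427 - - \frac{101}{233} = 432427 + \frac{101}{233} = \frac{100755592}{233}$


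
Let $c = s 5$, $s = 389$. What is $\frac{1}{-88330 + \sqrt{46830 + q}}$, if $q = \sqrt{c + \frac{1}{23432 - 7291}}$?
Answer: $- \frac{1}{88330 - \sqrt{46830 + \frac{\sqrt{506734524686}}{16141}}} \approx -1.1349 \cdot 10^{-5}$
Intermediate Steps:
$c = 1945$ ($c = 389 \cdot 5 = 1945$)
$q = \frac{\sqrt{506734524686}}{16141}$ ($q = \sqrt{1945 + \frac{1}{23432 - 7291}} = \sqrt{1945 + \frac{1}{16141}} = \sqrt{\frac{31394246}{16141}} = \frac{\sqrt{506734524686}}{16141} \approx 44.102$)
$\frac{1}{-88330 + \sqrt{46830 + q}} = \frac{1}{-88330 + \sqrt{46830 + \frac{\sqrt{506734524686}}{16141}}}$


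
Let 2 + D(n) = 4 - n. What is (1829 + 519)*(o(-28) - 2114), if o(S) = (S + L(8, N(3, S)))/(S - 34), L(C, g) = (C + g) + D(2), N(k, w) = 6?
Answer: -153857396/31 ≈ -4.9631e+6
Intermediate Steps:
D(n) = 2 - n (D(n) = -2 + (4 - n) = 2 - n)
L(C, g) = C + g (L(C, g) = (C + g) + (2 - 1*2) = (C + g) + (2 - 2) = (C + g) + 0 = C + g)
o(S) = (14 + S)/(-34 + S) (o(S) = (S + (8 + 6))/(S - 34) = (S + 14)/(-34 + S) = (14 + S)/(-34 + S))
(1829 + 519)*(o(-28) - 2114) = (1829 + 519)*((14 - 28)/(-34 - 28) - 2114) = 2348*(-14/(-62) - 2114) = 2348*(-1/62*(-14) - 2114) = 2348*(7/31 - 2114) = 2348*(-65527/31) = -153857396/31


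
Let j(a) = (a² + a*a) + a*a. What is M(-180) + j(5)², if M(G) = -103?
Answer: 5522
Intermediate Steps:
j(a) = 3*a² (j(a) = (a² + a²) + a² = 2*a² + a² = 3*a²)
M(-180) + j(5)² = -103 + (3*5²)² = -103 + (3*25)² = -103 + 75² = -103 + 5625 = 5522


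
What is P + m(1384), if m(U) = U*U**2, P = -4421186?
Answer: 2646569918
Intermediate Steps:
m(U) = U**3
P + m(1384) = -4421186 + 1384**3 = -4421186 + 2650991104 = 2646569918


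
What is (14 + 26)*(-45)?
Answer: -1800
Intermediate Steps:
(14 + 26)*(-45) = 40*(-45) = -1800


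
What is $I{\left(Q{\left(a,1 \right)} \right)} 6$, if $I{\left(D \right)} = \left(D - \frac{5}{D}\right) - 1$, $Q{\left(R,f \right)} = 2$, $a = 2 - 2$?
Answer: $-9$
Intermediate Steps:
$a = 0$
$I{\left(D \right)} = -1 + D - \frac{5}{D}$
$I{\left(Q{\left(a,1 \right)} \right)} 6 = \left(-1 + 2 - \frac{5}{2}\right) 6 = \left(- \frac{3}{2}\right) 6 = -9$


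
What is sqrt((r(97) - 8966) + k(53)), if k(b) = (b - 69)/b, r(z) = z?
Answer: I*sqrt(24913869)/53 ≈ 94.177*I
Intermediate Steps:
k(b) = (-69 + b)/b
sqrt((r(97) - 8966) + k(53)) = sqrt((97 - 8966) + (-69 + 53)/53) = sqrt(-8869 + (1/53)*(-16)) = sqrt(-8869 - 16/53) = sqrt(-470073/53) = I*sqrt(24913869)/53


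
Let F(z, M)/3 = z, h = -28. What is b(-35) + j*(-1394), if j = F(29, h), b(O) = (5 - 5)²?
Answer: -121278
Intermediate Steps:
b(O) = 0 (b(O) = 0² = 0)
F(z, M) = 3*z
j = 87 (j = 3*29 = 87)
b(-35) + j*(-1394) = 0 + 87*(-1394) = 0 - 121278 = -121278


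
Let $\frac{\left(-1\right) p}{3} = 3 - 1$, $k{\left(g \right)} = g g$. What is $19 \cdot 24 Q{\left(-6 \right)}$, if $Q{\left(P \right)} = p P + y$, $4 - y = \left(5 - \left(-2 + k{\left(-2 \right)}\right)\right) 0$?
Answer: $18240$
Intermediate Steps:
$k{\left(g \right)} = g^{2}$
$p = -6$ ($p = - 3 \left(3 - 1\right) = \left(-3\right) 2 = -6$)
$y = 4$ ($y = 4 - \left(5 - \left(-2 + \left(-2\right)^{2}\right)\right) 0 = 4 - \left(5 - \left(-2 + 4\right)\right) 0 = 4 - \left(5 - 2\right) 0 = 4 - 3 \cdot 0 = 4 - 0 = 4 + 0 = 4$)
$Q{\left(P \right)} = 4 - 6 P$ ($Q{\left(P \right)} = - 6 P + 4 = 4 - 6 P$)
$19 \cdot 24 Q{\left(-6 \right)} = 19 \cdot 24 \left(4 - -36\right) = 456 \left(4 + 36\right) = 456 \cdot 40 = 18240$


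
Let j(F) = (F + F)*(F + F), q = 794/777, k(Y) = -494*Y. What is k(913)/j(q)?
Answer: -136147530519/1260872 ≈ -1.0798e+5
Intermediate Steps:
q = 794/777 (q = 794*(1/777) = 794/777 ≈ 1.0219)
j(F) = 4*F**2 (j(F) = (2*F)*(2*F) = 4*F**2)
k(913)/j(q) = (-494*913)/((4*(794/777)**2)) = -451022/(4*(630436/603729)) = -451022/2521744/603729 = -451022*603729/2521744 = -136147530519/1260872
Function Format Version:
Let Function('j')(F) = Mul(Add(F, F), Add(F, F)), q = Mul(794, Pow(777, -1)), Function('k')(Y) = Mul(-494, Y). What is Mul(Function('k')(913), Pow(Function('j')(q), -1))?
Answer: Rational(-136147530519, 1260872) ≈ -1.0798e+5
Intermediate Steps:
q = Rational(794, 777) (q = Mul(794, Rational(1, 777)) = Rational(794, 777) ≈ 1.0219)
Function('j')(F) = Mul(4, Pow(F, 2)) (Function('j')(F) = Mul(Mul(2, F), Mul(2, F)) = Mul(4, Pow(F, 2)))
Mul(Function('k')(913), Pow(Function('j')(q), -1)) = Mul(Mul(-494, 913), Pow(Mul(4, Pow(Rational(794, 777), 2)), -1)) = Mul(-451022, Pow(Mul(4, Rational(630436, 603729)), -1)) = Mul(-451022, Pow(Rational(2521744, 603729), -1)) = Mul(-451022, Rational(603729, 2521744)) = Rational(-136147530519, 1260872)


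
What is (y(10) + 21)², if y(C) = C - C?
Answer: 441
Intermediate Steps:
y(C) = 0
(y(10) + 21)² = (0 + 21)² = 21² = 441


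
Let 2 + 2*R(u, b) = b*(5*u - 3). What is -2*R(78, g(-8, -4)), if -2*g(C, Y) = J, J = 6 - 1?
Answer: 1939/2 ≈ 969.50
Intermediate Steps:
J = 5
g(C, Y) = -5/2 (g(C, Y) = -½*5 = -5/2)
R(u, b) = -1 + b*(-3 + 5*u)/2 (R(u, b) = -1 + (b*(5*u - 3))/2 = -1 + (b*(-3 + 5*u))/2 = -1 + b*(-3 + 5*u)/2)
-2*R(78, g(-8, -4)) = -2*(-1 - 3/2*(-5/2) + (5/2)*(-5/2)*78) = -2*(-1 + 15/4 - 975/2) = -2*(-1939/4) = 1939/2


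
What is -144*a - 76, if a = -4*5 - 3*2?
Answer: 3668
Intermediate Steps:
a = -26 (a = -20 - 6 = -26)
-144*a - 76 = -144*(-26) - 76 = 3744 - 76 = 3668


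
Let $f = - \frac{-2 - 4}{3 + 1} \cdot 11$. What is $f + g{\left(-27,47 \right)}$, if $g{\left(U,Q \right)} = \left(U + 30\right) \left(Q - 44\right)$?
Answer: $\frac{51}{2} \approx 25.5$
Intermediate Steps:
$g{\left(U,Q \right)} = \left(-44 + Q\right) \left(30 + U\right)$ ($g{\left(U,Q \right)} = \left(30 + U\right) \left(-44 + Q\right) = \left(-44 + Q\right) \left(30 + U\right)$)
$f = \frac{33}{2}$ ($f = - \frac{-6}{4} \cdot 11 = \left(-1\right) \left(- \frac{3}{2}\right) 11 = \frac{3}{2} \cdot 11 = \frac{33}{2} \approx 16.5$)
$f + g{\left(-27,47 \right)} = \frac{33}{2} + \left(-1320 - -1188 + 30 \cdot 47 + 47 \left(-27\right)\right) = \frac{33}{2} + \left(-1320 + 1188 + 1410 - 1269\right) = \frac{33}{2} + 9 = \frac{51}{2}$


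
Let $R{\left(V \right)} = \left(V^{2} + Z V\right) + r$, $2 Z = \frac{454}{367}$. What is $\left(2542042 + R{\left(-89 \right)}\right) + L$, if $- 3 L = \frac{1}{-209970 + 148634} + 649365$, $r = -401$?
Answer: $\frac{157553181984895}{67530936} \approx 2.3331 \cdot 10^{6}$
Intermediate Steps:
$Z = \frac{227}{367}$ ($Z = \frac{454 \cdot \frac{1}{367}}{2} = \frac{1}{2} \cdot \frac{454}{367} = \frac{227}{367} \approx 0.61853$)
$L = - \frac{39829451639}{184008}$ ($L = - \frac{\frac{1}{-209970 + 148634} + 649365}{3} = - \frac{\frac{1}{-61336} + 649365}{3} = - \frac{- \frac{1}{61336} + 649365}{3} = \left(- \frac{1}{3}\right) \frac{39829451639}{61336} = - \frac{39829451639}{184008} \approx -2.1646 \cdot 10^{5}$)
$R{\left(V \right)} = -401 + V^{2} + \frac{227 V}{367}$ ($R{\left(V \right)} = \left(V^{2} + \frac{227 V}{367}\right) - 401 = -401 + V^{2} + \frac{227 V}{367}$)
$\left(2542042 + R{\left(-89 \right)}\right) + L = \left(2542042 + \left(-401 + \left(-89\right)^{2} + \frac{227}{367} \left(-89\right)\right)\right) - \frac{39829451639}{184008} = \left(2542042 - - \frac{2739637}{367}\right) - \frac{39829451639}{184008} = \left(2542042 + \frac{2739637}{367}\right) - \frac{39829451639}{184008} = \frac{935669051}{367} - \frac{39829451639}{184008} = \frac{157553181984895}{67530936}$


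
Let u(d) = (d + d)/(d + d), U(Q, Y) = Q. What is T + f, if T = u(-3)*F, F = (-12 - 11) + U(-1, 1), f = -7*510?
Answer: -3594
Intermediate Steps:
u(d) = 1 (u(d) = (2*d)/((2*d)) = (2*d)*(1/(2*d)) = 1)
f = -3570
F = -24 (F = (-12 - 11) - 1 = -23 - 1 = -24)
T = -24 (T = 1*(-24) = -24)
T + f = -24 - 3570 = -3594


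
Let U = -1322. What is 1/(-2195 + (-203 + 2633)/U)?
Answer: -661/1452110 ≈ -0.00045520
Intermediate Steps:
1/(-2195 + (-203 + 2633)/U) = 1/(-2195 + (-203 + 2633)/(-1322)) = 1/(-2195 + 2430*(-1/1322)) = 1/(-2195 - 1215/661) = 1/(-1452110/661) = -661/1452110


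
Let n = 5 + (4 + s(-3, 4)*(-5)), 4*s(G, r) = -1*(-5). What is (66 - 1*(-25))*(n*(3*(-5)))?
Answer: -15015/4 ≈ -3753.8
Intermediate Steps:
s(G, r) = 5/4 (s(G, r) = (-1*(-5))/4 = (¼)*5 = 5/4)
n = 11/4 (n = 5 + (4 + (5/4)*(-5)) = 5 + (4 - 25/4) = 5 - 9/4 = 11/4 ≈ 2.7500)
(66 - 1*(-25))*(n*(3*(-5))) = (66 - 1*(-25))*(11*(3*(-5))/4) = (66 + 25)*((11/4)*(-15)) = 91*(-165/4) = -15015/4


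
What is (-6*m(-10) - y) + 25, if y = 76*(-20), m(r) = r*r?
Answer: 945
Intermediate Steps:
m(r) = r**2
y = -1520
(-6*m(-10) - y) + 25 = (-6*(-10)**2 - 1*(-1520)) + 25 = (-6*100 + 1520) + 25 = (-600 + 1520) + 25 = 920 + 25 = 945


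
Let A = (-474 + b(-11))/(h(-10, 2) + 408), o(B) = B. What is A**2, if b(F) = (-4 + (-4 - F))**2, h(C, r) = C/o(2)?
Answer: 225/169 ≈ 1.3314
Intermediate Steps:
h(C, r) = C/2
b(F) = (-8 - F)**2
A = -15/13 (A = (-474 + (8 - 11)**2)/((1/2)*(-10) + 408) = (-474 + (-3)**2)/(-5 + 408) = (-474 + 9)/403 = -465*1/403 = -15/13 ≈ -1.1538)
A**2 = (-15/13)**2 = 225/169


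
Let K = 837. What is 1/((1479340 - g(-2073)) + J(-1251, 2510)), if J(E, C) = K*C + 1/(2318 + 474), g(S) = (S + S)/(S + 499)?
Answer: 2197304/7866803966811 ≈ 2.7931e-7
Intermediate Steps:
g(S) = 2*S/(499 + S) (g(S) = (2*S)/(499 + S) = 2*S/(499 + S))
J(E, C) = 1/2792 + 837*C (J(E, C) = 837*C + 1/(2318 + 474) = 837*C + 1/2792 = 1/2792 + 837*C)
1/((1479340 - g(-2073)) + J(-1251, 2510)) = 1/((1479340 - 2*(-2073)/(499 - 2073)) + (1/2792 + 837*2510)) = 1/((1479340 - 2*(-2073)/(-1574)) + (1/2792 + 2100870)) = 1/((1479340 - 2*(-2073)*(-1)/1574) + 5865629041/2792) = 1/((1479340 - 1*2073/787) + 5865629041/2792) = 1/((1479340 - 2073/787) + 5865629041/2792) = 1/(1164238507/787 + 5865629041/2792) = 1/(7866803966811/2197304) = 2197304/7866803966811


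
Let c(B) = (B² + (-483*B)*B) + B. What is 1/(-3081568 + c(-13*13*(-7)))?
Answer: -1/677634083 ≈ -1.4757e-9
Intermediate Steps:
c(B) = B - 482*B² (c(B) = (B² - 483*B²) + B = -482*B² + B = B - 482*B²)
1/(-3081568 + c(-13*13*(-7))) = 1/(-3081568 + (-13*13*(-7))*(1 - 482*(-13*13)*(-7))) = 1/(-3081568 + (-169*(-7))*(1 - (-81458)*(-7))) = 1/(-3081568 + 1183*(1 - 482*1183)) = 1/(-3081568 + 1183*(1 - 570206)) = 1/(-3081568 + 1183*(-570205)) = 1/(-3081568 - 674552515) = 1/(-677634083) = -1/677634083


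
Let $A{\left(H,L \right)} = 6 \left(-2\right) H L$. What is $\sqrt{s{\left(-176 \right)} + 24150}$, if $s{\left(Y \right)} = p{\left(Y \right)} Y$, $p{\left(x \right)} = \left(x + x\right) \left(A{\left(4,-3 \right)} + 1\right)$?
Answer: $\sqrt{9007190} \approx 3001.2$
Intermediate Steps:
$A{\left(H,L \right)} = - 12 H L$
$p{\left(x \right)} = 290 x$ ($p{\left(x \right)} = \left(x + x\right) \left(\left(-12\right) 4 \left(-3\right) + 1\right) = 2 x \left(144 + 1\right) = 2 x 145 = 290 x$)
$s{\left(Y \right)} = 290 Y^{2}$ ($s{\left(Y \right)} = 290 Y Y = 290 Y^{2}$)
$\sqrt{s{\left(-176 \right)} + 24150} = \sqrt{290 \left(-176\right)^{2} + 24150} = \sqrt{290 \cdot 30976 + 24150} = \sqrt{8983040 + 24150} = \sqrt{9007190}$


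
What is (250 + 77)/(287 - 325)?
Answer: -327/38 ≈ -8.6053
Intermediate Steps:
(250 + 77)/(287 - 325) = 327/(-38) = 327*(-1/38) = -327/38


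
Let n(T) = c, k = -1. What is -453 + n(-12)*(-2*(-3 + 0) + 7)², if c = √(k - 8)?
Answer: -453 + 507*I ≈ -453.0 + 507.0*I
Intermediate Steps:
c = 3*I (c = √(-1 - 8) = √(-9) = 3*I ≈ 3.0*I)
n(T) = 3*I
-453 + n(-12)*(-2*(-3 + 0) + 7)² = -453 + (3*I)*(-2*(-3 + 0) + 7)² = -453 + (3*I)*(-2*(-3) + 7)² = -453 + (3*I)*(6 + 7)² = -453 + (3*I)*13² = -453 + (3*I)*169 = -453 + 507*I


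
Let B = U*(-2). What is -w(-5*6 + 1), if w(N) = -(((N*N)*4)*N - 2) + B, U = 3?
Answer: -97552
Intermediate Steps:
B = -6 (B = 3*(-2) = -6)
w(N) = -4 - 4*N³ (w(N) = -(((N*N)*4)*N - 2) - 6 = -((N²*4)*N - 2) - 6 = -((4*N²)*N - 2) - 6 = -(4*N³ - 2) - 6 = -(-2 + 4*N³) - 6 = (2 - 4*N³) - 6 = -4 - 4*N³)
-w(-5*6 + 1) = -(-4 - 4*(-5*6 + 1)³) = -(-4 - 4*(-30 + 1)³) = -(-4 - 4*(-29)³) = -(-4 - 4*(-24389)) = -(-4 + 97556) = -1*97552 = -97552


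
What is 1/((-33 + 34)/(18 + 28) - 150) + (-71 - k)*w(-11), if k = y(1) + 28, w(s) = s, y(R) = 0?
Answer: 7512965/6899 ≈ 1089.0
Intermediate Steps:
k = 28 (k = 0 + 28 = 28)
1/((-33 + 34)/(18 + 28) - 150) + (-71 - k)*w(-11) = 1/((-33 + 34)/(18 + 28) - 150) + (-71 - 1*28)*(-11) = 1/(1/46 - 150) + (-71 - 28)*(-11) = 1/(1*(1/46) - 150) - 99*(-11) = 1/(1/46 - 150) + 1089 = 1/(-6899/46) + 1089 = -46/6899 + 1089 = 7512965/6899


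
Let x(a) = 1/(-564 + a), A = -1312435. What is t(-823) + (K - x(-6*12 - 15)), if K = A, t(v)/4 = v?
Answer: -856538276/651 ≈ -1.3157e+6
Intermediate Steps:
t(v) = 4*v
K = -1312435
t(-823) + (K - x(-6*12 - 15)) = 4*(-823) + (-1312435 - 1/(-564 + (-6*12 - 15))) = -3292 + (-1312435 - 1/(-564 + (-72 - 15))) = -3292 + (-1312435 - 1/(-564 - 87)) = -3292 + (-1312435 - 1/(-651)) = -3292 + (-1312435 - 1*(-1/651)) = -3292 + (-1312435 + 1/651) = -3292 - 854395184/651 = -856538276/651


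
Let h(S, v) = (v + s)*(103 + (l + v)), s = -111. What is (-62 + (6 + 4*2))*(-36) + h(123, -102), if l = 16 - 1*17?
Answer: 1728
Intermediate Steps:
l = -1 (l = 16 - 17 = -1)
h(S, v) = (-111 + v)*(102 + v) (h(S, v) = (v - 111)*(103 + (-1 + v)) = (-111 + v)*(102 + v))
(-62 + (6 + 4*2))*(-36) + h(123, -102) = (-62 + (6 + 4*2))*(-36) + (-11322 + (-102)² - 9*(-102)) = (-62 + (6 + 8))*(-36) + (-11322 + 10404 + 918) = (-62 + 14)*(-36) + 0 = -48*(-36) + 0 = 1728 + 0 = 1728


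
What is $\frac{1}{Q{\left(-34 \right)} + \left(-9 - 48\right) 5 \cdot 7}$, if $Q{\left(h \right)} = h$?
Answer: $- \frac{1}{2029} \approx -0.00049285$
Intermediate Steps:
$\frac{1}{Q{\left(-34 \right)} + \left(-9 - 48\right) 5 \cdot 7} = \frac{1}{-34 + \left(-9 - 48\right) 5 \cdot 7} = \frac{1}{-34 - 1995} = \frac{1}{-2029} = - \frac{1}{2029}$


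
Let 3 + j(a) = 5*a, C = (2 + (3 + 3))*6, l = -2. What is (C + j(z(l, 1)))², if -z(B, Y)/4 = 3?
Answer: 225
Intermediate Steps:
z(B, Y) = -12 (z(B, Y) = -4*3 = -12)
C = 48 (C = (2 + 6)*6 = 8*6 = 48)
j(a) = -3 + 5*a
(C + j(z(l, 1)))² = (48 + (-3 + 5*(-12)))² = (48 + (-3 - 60))² = (48 - 63)² = (-15)² = 225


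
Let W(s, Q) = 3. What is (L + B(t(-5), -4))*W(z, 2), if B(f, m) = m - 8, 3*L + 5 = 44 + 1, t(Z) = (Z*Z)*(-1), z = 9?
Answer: 4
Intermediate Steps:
t(Z) = -Z**2 (t(Z) = Z**2*(-1) = -Z**2)
L = 40/3 (L = -5/3 + (44 + 1)/3 = -5/3 + (1/3)*45 = -5/3 + 15 = 40/3 ≈ 13.333)
B(f, m) = -8 + m
(L + B(t(-5), -4))*W(z, 2) = (40/3 + (-8 - 4))*3 = (40/3 - 12)*3 = (4/3)*3 = 4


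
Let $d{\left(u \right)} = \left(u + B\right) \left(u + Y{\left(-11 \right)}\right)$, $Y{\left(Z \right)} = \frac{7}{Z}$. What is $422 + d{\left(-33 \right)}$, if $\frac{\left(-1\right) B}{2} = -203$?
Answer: $- \frac{133368}{11} \approx -12124.0$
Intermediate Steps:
$B = 406$ ($B = \left(-2\right) \left(-203\right) = 406$)
$d{\left(u \right)} = \left(406 + u\right) \left(- \frac{7}{11} + u\right)$ ($d{\left(u \right)} = \left(u + 406\right) \left(u + \frac{7}{-11}\right) = \left(406 + u\right) \left(u + 7 \left(- \frac{1}{11}\right)\right) = \left(406 + u\right) \left(u - \frac{7}{11}\right) = \left(406 + u\right) \left(- \frac{7}{11} + u\right)$)
$422 + d{\left(-33 \right)} = 422 + \left(- \frac{2842}{11} + \left(-33\right)^{2} + \frac{4459}{11} \left(-33\right)\right) = 422 - \frac{138010}{11} = - \frac{133368}{11}$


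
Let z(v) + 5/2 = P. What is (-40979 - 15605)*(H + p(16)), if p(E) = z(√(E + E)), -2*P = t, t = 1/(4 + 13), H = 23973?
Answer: -23057866832/17 ≈ -1.3563e+9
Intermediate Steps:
t = 1/17 ≈ 0.058824
P = -1/34 (P = -½*1/17 = -1/34 ≈ -0.029412)
z(v) = -43/17 (z(v) = -5/2 - 1/34 = -43/17)
p(E) = -43/17
(-40979 - 15605)*(H + p(16)) = (-40979 - 15605)*(23973 - 43/17) = -56584*407498/17 = -23057866832/17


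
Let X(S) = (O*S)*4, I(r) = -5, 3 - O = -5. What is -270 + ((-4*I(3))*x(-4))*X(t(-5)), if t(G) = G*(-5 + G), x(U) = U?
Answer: -128270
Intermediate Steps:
O = 8 (O = 3 - 1*(-5) = 3 + 5 = 8)
X(S) = 32*S (X(S) = (8*S)*4 = 32*S)
-270 + ((-4*I(3))*x(-4))*X(t(-5)) = -270 + (-4*(-5)*(-4))*(32*(-5*(-5 - 5))) = -270 + (20*(-4))*(32*(-5*(-10))) = -270 - 2560*50 = -270 - 80*1600 = -270 - 128000 = -128270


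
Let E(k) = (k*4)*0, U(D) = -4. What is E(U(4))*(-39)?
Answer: 0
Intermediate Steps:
E(k) = 0 (E(k) = (4*k)*0 = 0)
E(U(4))*(-39) = 0*(-39) = 0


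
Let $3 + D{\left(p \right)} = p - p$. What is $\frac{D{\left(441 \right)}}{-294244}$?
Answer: $\frac{3}{294244} \approx 1.0196 \cdot 10^{-5}$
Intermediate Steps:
$D{\left(p \right)} = -3$ ($D{\left(p \right)} = -3 + \left(p - p\right) = -3 + 0 = -3$)
$\frac{D{\left(441 \right)}}{-294244} = - \frac{3}{-294244} = \left(-3\right) \left(- \frac{1}{294244}\right) = \frac{3}{294244}$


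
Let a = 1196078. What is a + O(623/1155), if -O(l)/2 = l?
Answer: 197352692/165 ≈ 1.1961e+6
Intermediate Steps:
O(l) = -2*l
a + O(623/1155) = 1196078 - 1246/1155 = 1196078 - 2*89/165 = 1196078 - 178/165 = 197352692/165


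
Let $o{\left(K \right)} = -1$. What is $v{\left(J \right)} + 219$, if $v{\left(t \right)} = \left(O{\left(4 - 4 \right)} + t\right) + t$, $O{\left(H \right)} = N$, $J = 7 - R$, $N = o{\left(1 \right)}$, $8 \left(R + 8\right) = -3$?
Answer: $\frac{995}{4} \approx 248.75$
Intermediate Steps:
$R = - \frac{67}{8}$ ($R = -8 + \frac{1}{8} \left(-3\right) = -8 - \frac{3}{8} = - \frac{67}{8} \approx -8.375$)
$N = -1$
$J = \frac{123}{8}$ ($J = 7 - - \frac{67}{8} = 7 + \frac{67}{8} = \frac{123}{8} \approx 15.375$)
$O{\left(H \right)} = -1$
$v{\left(t \right)} = -1 + 2 t$ ($v{\left(t \right)} = \left(-1 + t\right) + t = -1 + 2 t$)
$v{\left(J \right)} + 219 = \left(-1 + 2 \cdot \frac{123}{8}\right) + 219 = \left(-1 + \frac{123}{4}\right) + 219 = \frac{119}{4} + 219 = \frac{995}{4}$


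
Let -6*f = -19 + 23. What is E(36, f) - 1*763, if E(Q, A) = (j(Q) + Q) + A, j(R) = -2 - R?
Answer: -2297/3 ≈ -765.67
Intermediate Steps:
f = -⅔ (f = -(-19 + 23)/6 = -⅙*4 = -⅔ ≈ -0.66667)
E(Q, A) = -2 + A (E(Q, A) = ((-2 - Q) + Q) + A = -2 + A)
E(36, f) - 1*763 = (-2 - ⅔) - 1*763 = -8/3 - 763 = -2297/3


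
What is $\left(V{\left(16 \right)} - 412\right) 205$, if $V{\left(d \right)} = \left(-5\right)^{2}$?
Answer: $-79335$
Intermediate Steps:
$V{\left(d \right)} = 25$
$\left(V{\left(16 \right)} - 412\right) 205 = \left(25 - 412\right) 205 = \left(-387\right) 205 = -79335$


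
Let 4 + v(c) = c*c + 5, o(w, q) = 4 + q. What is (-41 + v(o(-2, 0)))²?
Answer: 576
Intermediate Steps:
v(c) = 1 + c² (v(c) = -4 + (c*c + 5) = -4 + (c² + 5) = -4 + (5 + c²) = 1 + c²)
(-41 + v(o(-2, 0)))² = (-41 + (1 + (4 + 0)²))² = (-41 + (1 + 4²))² = (-41 + (1 + 16))² = (-41 + 17)² = (-24)² = 576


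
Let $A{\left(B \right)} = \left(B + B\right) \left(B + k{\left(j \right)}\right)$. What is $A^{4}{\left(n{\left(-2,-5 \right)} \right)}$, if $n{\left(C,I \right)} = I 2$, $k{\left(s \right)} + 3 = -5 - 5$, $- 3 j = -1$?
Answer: $44774560000$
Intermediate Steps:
$j = \frac{1}{3}$ ($j = \left(- \frac{1}{3}\right) \left(-1\right) = \frac{1}{3} \approx 0.33333$)
$k{\left(s \right)} = -13$ ($k{\left(s \right)} = -3 - 10 = -13$)
$n{\left(C,I \right)} = 2 I$
$A{\left(B \right)} = 2 B \left(-13 + B\right)$ ($A{\left(B \right)} = \left(B + B\right) \left(B - 13\right) = 2 B \left(-13 + B\right)$)
$A^{4}{\left(n{\left(-2,-5 \right)} \right)} = \left(2 \cdot 2 \left(-5\right) \left(-13 + 2 \left(-5\right)\right)\right)^{4} = \left(2 \left(-10\right) \left(-13 - 10\right)\right)^{4} = \left(2 \left(-10\right) \left(-23\right)\right)^{4} = 460^{4} = 44774560000$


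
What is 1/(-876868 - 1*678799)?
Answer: -1/1555667 ≈ -6.4281e-7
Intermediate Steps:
1/(-876868 - 1*678799) = 1/(-876868 - 678799) = 1/(-1555667) = -1/1555667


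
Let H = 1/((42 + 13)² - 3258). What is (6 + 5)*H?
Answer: -11/233 ≈ -0.047210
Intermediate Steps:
H = -1/233 (H = 1/(55² - 3258) = 1/(3025 - 3258) = 1/(-233) = -1/233 ≈ -0.0042918)
(6 + 5)*H = (6 + 5)*(-1/233) = 11*(-1/233) = -11/233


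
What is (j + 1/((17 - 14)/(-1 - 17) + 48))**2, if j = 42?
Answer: 145443600/82369 ≈ 1765.8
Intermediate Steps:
(j + 1/((17 - 14)/(-1 - 17) + 48))**2 = (42 + 1/((17 - 14)/(-1 - 17) + 48))**2 = (42 + 1/(3/(-18) + 48))**2 = (42 + 1/(3*(-1/18) + 48))**2 = (42 + 1/(-1/6 + 48))**2 = (42 + 1/(287/6))**2 = (42 + 6/287)**2 = (12060/287)**2 = 145443600/82369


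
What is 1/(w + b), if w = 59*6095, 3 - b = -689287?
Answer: 1/1048895 ≈ 9.5338e-7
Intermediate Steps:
b = 689290 (b = 3 - 1*(-689287) = 3 + 689287 = 689290)
w = 359605
1/(w + b) = 1/(359605 + 689290) = 1/1048895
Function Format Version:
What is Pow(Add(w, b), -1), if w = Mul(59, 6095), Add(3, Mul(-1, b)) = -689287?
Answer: Rational(1, 1048895) ≈ 9.5338e-7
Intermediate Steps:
b = 689290 (b = Add(3, Mul(-1, -689287)) = Add(3, 689287) = 689290)
w = 359605
Pow(Add(w, b), -1) = Pow(Add(359605, 689290), -1) = Pow(1048895, -1) = Rational(1, 1048895)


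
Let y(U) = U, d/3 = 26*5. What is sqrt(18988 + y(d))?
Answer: sqrt(19378) ≈ 139.20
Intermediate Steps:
d = 390 (d = 3*(26*5) = 3*130 = 390)
sqrt(18988 + y(d)) = sqrt(18988 + 390) = sqrt(19378)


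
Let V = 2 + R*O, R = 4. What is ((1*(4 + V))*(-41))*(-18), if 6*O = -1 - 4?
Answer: 1968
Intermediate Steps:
O = -⅚ (O = (-1 - 4)/6 = (⅙)*(-5) = -⅚ ≈ -0.83333)
V = -4/3 (V = 2 + 4*(-⅚) = 2 - 10/3 = -4/3 ≈ -1.3333)
((1*(4 + V))*(-41))*(-18) = ((1*(4 - 4/3))*(-41))*(-18) = ((1*(8/3))*(-41))*(-18) = ((8/3)*(-41))*(-18) = -328/3*(-18) = 1968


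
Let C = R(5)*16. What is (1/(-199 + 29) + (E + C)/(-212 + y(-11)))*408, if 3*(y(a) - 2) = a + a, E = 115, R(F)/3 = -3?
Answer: 42414/815 ≈ 52.042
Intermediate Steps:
R(F) = -9 (R(F) = 3*(-3) = -9)
C = -144 (C = -9*16 = -144)
y(a) = 2 + 2*a/3 (y(a) = 2 + (a + a)/3 = 2 + (2*a)/3 = 2 + 2*a/3)
(1/(-199 + 29) + (E + C)/(-212 + y(-11)))*408 = (1/(-199 + 29) + (115 - 144)/(-212 + (2 + (⅔)*(-11))))*408 = (1/(-170) - 29/(-212 + (2 - 22/3)))*408 = (-1/170 - 29/(-212 - 16/3))*408 = (-1/170 - 29/(-652/3))*408 = (-1/170 - 29*(-3/652))*408 = (-1/170 + 87/652)*408 = (7069/55420)*408 = 42414/815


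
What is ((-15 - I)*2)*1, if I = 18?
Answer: -66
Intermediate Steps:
((-15 - I)*2)*1 = ((-15 - 1*18)*2)*1 = ((-15 - 18)*2)*1 = -33*2*1 = -66*1 = -66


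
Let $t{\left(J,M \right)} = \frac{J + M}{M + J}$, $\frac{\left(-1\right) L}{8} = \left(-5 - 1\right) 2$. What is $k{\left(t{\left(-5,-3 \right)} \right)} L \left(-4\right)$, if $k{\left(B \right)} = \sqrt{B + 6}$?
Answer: $- 384 \sqrt{7} \approx -1016.0$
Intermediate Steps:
$L = 96$ ($L = - 8 \left(-5 - 1\right) 2 = - 8 \left(\left(-6\right) 2\right) = \left(-8\right) \left(-12\right) = 96$)
$t{\left(J,M \right)} = 1$ ($t{\left(J,M \right)} = \frac{J + M}{J + M} = 1$)
$k{\left(B \right)} = \sqrt{6 + B}$
$k{\left(t{\left(-5,-3 \right)} \right)} L \left(-4\right) = \sqrt{6 + 1} \cdot 96 \left(-4\right) = \sqrt{7} \cdot 96 \left(-4\right) = 96 \sqrt{7} \left(-4\right) = - 384 \sqrt{7}$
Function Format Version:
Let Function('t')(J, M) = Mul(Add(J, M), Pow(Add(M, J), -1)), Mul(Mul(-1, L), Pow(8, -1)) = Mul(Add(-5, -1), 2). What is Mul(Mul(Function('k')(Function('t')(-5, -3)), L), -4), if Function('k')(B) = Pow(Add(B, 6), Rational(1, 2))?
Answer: Mul(-384, Pow(7, Rational(1, 2))) ≈ -1016.0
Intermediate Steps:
L = 96 (L = Mul(-8, Mul(Add(-5, -1), 2)) = Mul(-8, Mul(-6, 2)) = Mul(-8, -12) = 96)
Function('t')(J, M) = 1 (Function('t')(J, M) = Mul(Add(J, M), Pow(Add(J, M), -1)) = 1)
Function('k')(B) = Pow(Add(6, B), Rational(1, 2))
Mul(Mul(Function('k')(Function('t')(-5, -3)), L), -4) = Mul(Mul(Pow(Add(6, 1), Rational(1, 2)), 96), -4) = Mul(Mul(Pow(7, Rational(1, 2)), 96), -4) = Mul(Mul(96, Pow(7, Rational(1, 2))), -4) = Mul(-384, Pow(7, Rational(1, 2)))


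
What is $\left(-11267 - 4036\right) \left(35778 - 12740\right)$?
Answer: $-352550514$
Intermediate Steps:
$\left(-11267 - 4036\right) \left(35778 - 12740\right) = \left(-15303\right) 23038 = -352550514$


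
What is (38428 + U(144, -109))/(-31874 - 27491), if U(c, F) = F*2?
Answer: -7642/11873 ≈ -0.64365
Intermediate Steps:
U(c, F) = 2*F
(38428 + U(144, -109))/(-31874 - 27491) = (38428 + 2*(-109))/(-31874 - 27491) = (38428 - 218)/(-59365) = 38210*(-1/59365) = -7642/11873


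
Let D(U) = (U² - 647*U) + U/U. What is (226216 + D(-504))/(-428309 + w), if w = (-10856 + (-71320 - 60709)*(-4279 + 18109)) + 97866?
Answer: -806321/1826302369 ≈ -0.00044150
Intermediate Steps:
D(U) = 1 + U² - 647*U (D(U) = (U² - 647*U) + 1 = 1 + U² - 647*U)
w = -1825874060 (w = (-10856 - 132029*13830) + 97866 = (-10856 - 1825961070) + 97866 = -1825971926 + 97866 = -1825874060)
(226216 + D(-504))/(-428309 + w) = (226216 + (1 + (-504)² - 647*(-504)))/(-428309 - 1825874060) = (226216 + (1 + 254016 + 326088))/(-1826302369) = (226216 + 580105)*(-1/1826302369) = 806321*(-1/1826302369) = -806321/1826302369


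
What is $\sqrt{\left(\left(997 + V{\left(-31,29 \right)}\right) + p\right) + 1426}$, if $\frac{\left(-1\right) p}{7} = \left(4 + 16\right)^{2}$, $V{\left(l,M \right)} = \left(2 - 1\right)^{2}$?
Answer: $2 i \sqrt{94} \approx 19.391 i$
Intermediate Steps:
$V{\left(l,M \right)} = 1$ ($V{\left(l,M \right)} = 1^{2} = 1$)
$p = -2800$ ($p = - 7 \left(4 + 16\right)^{2} = - 7 \cdot 20^{2} = \left(-7\right) 400 = -2800$)
$\sqrt{\left(\left(997 + V{\left(-31,29 \right)}\right) + p\right) + 1426} = \sqrt{\left(\left(997 + 1\right) - 2800\right) + 1426} = \sqrt{\left(998 - 2800\right) + 1426} = \sqrt{-1802 + 1426} = \sqrt{-376} = 2 i \sqrt{94}$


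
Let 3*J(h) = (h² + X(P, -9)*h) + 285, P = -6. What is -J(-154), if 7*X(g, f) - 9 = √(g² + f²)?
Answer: -23803/3 + 22*√13 ≈ -7855.0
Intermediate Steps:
X(g, f) = 9/7 + √(f² + g²)/7 (X(g, f) = 9/7 + √(g² + f²)/7 = 9/7 + √(f² + g²)/7)
J(h) = 95 + h²/3 + h*(9/7 + 3*√13/7)/3 (J(h) = ((h² + (9/7 + √((-9)² + (-6)²)/7)*h) + 285)/3 = ((h² + (9/7 + √(81 + 36)/7)*h) + 285)/3 = ((h² + (9/7 + √117/7)*h) + 285)/3 = ((h² + (9/7 + (3*√13)/7)*h) + 285)/3 = ((h² + (9/7 + 3*√13/7)*h) + 285)/3 = ((h² + h*(9/7 + 3*√13/7)) + 285)/3 = (285 + h² + h*(9/7 + 3*√13/7))/3 = 95 + h²/3 + h*(9/7 + 3*√13/7)/3)
-J(-154) = -(95 + (⅓)*(-154)² + (⅐)*(-154)*(3 + √13)) = -(95 + (⅓)*23716 + (-66 - 22*√13)) = -(95 + 23716/3 + (-66 - 22*√13)) = -(23803/3 - 22*√13) = -23803/3 + 22*√13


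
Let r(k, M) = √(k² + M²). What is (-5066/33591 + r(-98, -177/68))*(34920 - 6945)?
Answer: -47240450/11197 + 139875*√1777609/68 ≈ 2.7383e+6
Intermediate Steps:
r(k, M) = √(M² + k²)
(-5066/33591 + r(-98, -177/68))*(34920 - 6945) = (-5066/33591 + √((-177/68)² + (-98)²))*(34920 - 6945) = (-5066*1/33591 + √((-177*1/68)² + 9604))*27975 = (-5066/33591 + √((-177/68)² + 9604))*27975 = (-5066/33591 + √(31329/4624 + 9604))*27975 = (-5066/33591 + √(44440225/4624))*27975 = (-5066/33591 + 5*√1777609/68)*27975 = -47240450/11197 + 139875*√1777609/68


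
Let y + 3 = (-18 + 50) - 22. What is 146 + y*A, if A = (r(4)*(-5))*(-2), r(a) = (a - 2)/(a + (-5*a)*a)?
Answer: 2739/19 ≈ 144.16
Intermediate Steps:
r(a) = (-2 + a)/(a - 5*a**2)
y = 7 (y = -3 + ((-18 + 50) - 22) = -3 + (32 - 22) = -3 + 10 = 7)
A = -5/19 (A = (((2 - 1*4)/(4*(-1 + 5*4)))*(-5))*(-2) = (((2 - 4)/(4*(-1 + 20)))*(-5))*(-2) = (((1/4)*(-2)/19)*(-5))*(-2) = (((1/4)*(1/19)*(-2))*(-5))*(-2) = -1/38*(-5)*(-2) = (5/38)*(-2) = -5/19 ≈ -0.26316)
146 + y*A = 146 + 7*(-5/19) = 146 - 35/19 = 2739/19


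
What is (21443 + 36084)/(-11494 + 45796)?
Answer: 57527/34302 ≈ 1.6771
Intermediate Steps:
(21443 + 36084)/(-11494 + 45796) = 57527/34302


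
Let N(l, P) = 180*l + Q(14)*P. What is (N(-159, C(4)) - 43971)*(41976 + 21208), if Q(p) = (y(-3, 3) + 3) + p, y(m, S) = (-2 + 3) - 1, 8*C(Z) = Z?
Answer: -4586052680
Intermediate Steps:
C(Z) = Z/8
y(m, S) = 0 (y(m, S) = 1 - 1 = 0)
Q(p) = 3 + p (Q(p) = (0 + 3) + p = 3 + p)
N(l, P) = 17*P + 180*l (N(l, P) = 180*l + (3 + 14)*P = 180*l + 17*P = 17*P + 180*l)
(N(-159, C(4)) - 43971)*(41976 + 21208) = ((17*((⅛)*4) + 180*(-159)) - 43971)*(41976 + 21208) = ((17*(½) - 28620) - 43971)*63184 = ((17/2 - 28620) - 43971)*63184 = (-57223/2 - 43971)*63184 = -145165/2*63184 = -4586052680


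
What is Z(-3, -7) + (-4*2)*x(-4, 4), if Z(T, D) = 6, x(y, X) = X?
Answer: -26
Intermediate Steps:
Z(-3, -7) + (-4*2)*x(-4, 4) = 6 - 4*2*4 = 6 - 8*4 = 6 - 32 = -26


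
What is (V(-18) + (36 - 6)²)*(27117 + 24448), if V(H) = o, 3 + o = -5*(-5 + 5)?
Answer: 46253805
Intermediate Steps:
o = -3 (o = -3 - 5*(-5 + 5) = -3 - 5*0 = -3 + 0 = -3)
V(H) = -3
(V(-18) + (36 - 6)²)*(27117 + 24448) = (-3 + (36 - 6)²)*(27117 + 24448) = (-3 + 30²)*51565 = (-3 + 900)*51565 = 897*51565 = 46253805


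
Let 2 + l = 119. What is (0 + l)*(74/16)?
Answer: 4329/8 ≈ 541.13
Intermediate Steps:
l = 117 (l = -2 + 119 = 117)
(0 + l)*(74/16) = (0 + 117)*(74/16) = 117*(74*(1/16)) = 117*(37/8) = 4329/8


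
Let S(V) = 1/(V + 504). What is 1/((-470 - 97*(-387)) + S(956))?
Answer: 1460/54120741 ≈ 2.6977e-5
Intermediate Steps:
S(V) = 1/(504 + V)
1/((-470 - 97*(-387)) + S(956)) = 1/((-470 - 97*(-387)) + 1/(504 + 956)) = 1/((-470 + 37539) + 1/1460) = 1/(37069 + 1/1460) = 1/(54120741/1460) = 1460/54120741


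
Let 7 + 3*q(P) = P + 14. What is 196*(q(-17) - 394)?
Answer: -233632/3 ≈ -77877.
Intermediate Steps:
q(P) = 7/3 + P/3 (q(P) = -7/3 + (P + 14)/3 = -7/3 + (14 + P)/3 = -7/3 + (14/3 + P/3) = 7/3 + P/3)
196*(q(-17) - 394) = 196*((7/3 + (1/3)*(-17)) - 394) = 196*((7/3 - 17/3) - 394) = 196*(-10/3 - 394) = 196*(-1192/3) = -233632/3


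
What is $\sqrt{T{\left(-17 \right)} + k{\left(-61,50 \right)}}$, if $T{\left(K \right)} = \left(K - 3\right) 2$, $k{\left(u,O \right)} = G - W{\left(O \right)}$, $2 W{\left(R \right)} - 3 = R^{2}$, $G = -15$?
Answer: $\frac{i \sqrt{5226}}{2} \approx 36.146 i$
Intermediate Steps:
$W{\left(R \right)} = \frac{3}{2} + \frac{R^{2}}{2}$
$k{\left(u,O \right)} = - \frac{33}{2} - \frac{O^{2}}{2}$ ($k{\left(u,O \right)} = -15 - \left(\frac{3}{2} + \frac{O^{2}}{2}\right) = - \frac{33}{2} - \frac{O^{2}}{2}$)
$T{\left(K \right)} = -6 + 2 K$ ($T{\left(K \right)} = \left(-3 + K\right) 2 = -6 + 2 K$)
$\sqrt{T{\left(-17 \right)} + k{\left(-61,50 \right)}} = \sqrt{\left(-6 + 2 \left(-17\right)\right) - \left(\frac{33}{2} + \frac{50^{2}}{2}\right)} = \sqrt{\left(-6 - 34\right) - \frac{2533}{2}} = \sqrt{-40 - \frac{2533}{2}} = \sqrt{- \frac{2613}{2}} = \frac{i \sqrt{5226}}{2}$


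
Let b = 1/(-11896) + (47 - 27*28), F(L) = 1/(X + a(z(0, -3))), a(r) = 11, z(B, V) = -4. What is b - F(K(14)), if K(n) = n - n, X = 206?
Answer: -1830247401/2581432 ≈ -709.00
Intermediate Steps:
K(n) = 0
F(L) = 1/217 (F(L) = 1/(206 + 11) = 1/217)
b = -8434265/11896 (b = -1/11896 + (47 - 756) = -1/11896 - 709 = -8434265/11896 ≈ -709.00)
b - F(K(14)) = -8434265/11896 - 1*1/217 = -8434265/11896 - 1/217 = -1830247401/2581432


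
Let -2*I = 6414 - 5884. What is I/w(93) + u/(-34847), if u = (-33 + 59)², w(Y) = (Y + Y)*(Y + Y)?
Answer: -32621351/1205566812 ≈ -0.027059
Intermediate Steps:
w(Y) = 4*Y² (w(Y) = (2*Y)*(2*Y) = 4*Y²)
u = 676 (u = 26² = 676)
I = -265 (I = -(6414 - 5884)/2 = -½*530 = -265)
I/w(93) + u/(-34847) = -265/(4*93²) + 676/(-34847) = -265/(4*8649) + 676*(-1/34847) = -265/34596 - 676/34847 = -32621351/1205566812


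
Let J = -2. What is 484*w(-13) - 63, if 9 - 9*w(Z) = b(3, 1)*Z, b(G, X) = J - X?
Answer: -5029/3 ≈ -1676.3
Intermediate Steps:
b(G, X) = -2 - X
w(Z) = 1 + Z/3 (w(Z) = 1 - (-2 - 1*1)*Z/9 = 1 - (-2 - 1)*Z/9 = 1 - (-1)*Z/3 = 1 + Z/3)
484*w(-13) - 63 = 484*(1 + (1/3)*(-13)) - 63 = 484*(1 - 13/3) - 63 = 484*(-10/3) - 63 = -4840/3 - 63 = -5029/3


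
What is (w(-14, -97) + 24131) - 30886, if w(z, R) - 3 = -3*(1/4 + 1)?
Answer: -27023/4 ≈ -6755.8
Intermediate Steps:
w(z, R) = -¾ (w(z, R) = 3 - 3*(1/4 + 1) = 3 - 3*(¼ + 1) = 3 - 3*5/4 = 3 - 15/4 = -¾)
(w(-14, -97) + 24131) - 30886 = (-¾ + 24131) - 30886 = 96521/4 - 30886 = -27023/4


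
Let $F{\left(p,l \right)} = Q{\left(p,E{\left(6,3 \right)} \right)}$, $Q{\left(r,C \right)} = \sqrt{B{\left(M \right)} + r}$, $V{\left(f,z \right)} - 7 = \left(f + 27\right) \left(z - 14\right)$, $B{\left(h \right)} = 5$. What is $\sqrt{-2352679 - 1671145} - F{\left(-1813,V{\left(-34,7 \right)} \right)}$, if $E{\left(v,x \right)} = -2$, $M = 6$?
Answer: $4 i \left(\sqrt{251489} - \sqrt{113}\right) \approx 1963.4 i$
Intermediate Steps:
$V{\left(f,z \right)} = 7 + \left(-14 + z\right) \left(27 + f\right)$ ($V{\left(f,z \right)} = 7 + \left(f + 27\right) \left(z - 14\right) = 7 + \left(27 + f\right) \left(-14 + z\right) = 7 + \left(-14 + z\right) \left(27 + f\right)$)
$Q{\left(r,C \right)} = \sqrt{5 + r}$
$F{\left(p,l \right)} = \sqrt{5 + p}$
$\sqrt{-2352679 - 1671145} - F{\left(-1813,V{\left(-34,7 \right)} \right)} = \sqrt{-2352679 - 1671145} - \sqrt{5 - 1813} = \sqrt{-4023824} - \sqrt{-1808} = 4 i \sqrt{251489} - 4 i \sqrt{113} = - 4 i \sqrt{113} + 4 i \sqrt{251489}$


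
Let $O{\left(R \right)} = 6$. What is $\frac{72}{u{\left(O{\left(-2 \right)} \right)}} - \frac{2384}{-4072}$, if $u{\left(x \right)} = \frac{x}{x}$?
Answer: $\frac{36946}{509} \approx 72.585$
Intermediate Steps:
$u{\left(x \right)} = 1$
$\frac{72}{u{\left(O{\left(-2 \right)} \right)}} - \frac{2384}{-4072} = \frac{72}{1} - \frac{2384}{-4072} = 72 \cdot 1 - - \frac{298}{509} = 72 + \frac{298}{509} = \frac{36946}{509}$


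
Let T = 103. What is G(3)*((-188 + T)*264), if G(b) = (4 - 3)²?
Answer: -22440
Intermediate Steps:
G(b) = 1 (G(b) = 1² = 1)
G(3)*((-188 + T)*264) = 1*((-188 + 103)*264) = 1*(-85*264) = 1*(-22440) = -22440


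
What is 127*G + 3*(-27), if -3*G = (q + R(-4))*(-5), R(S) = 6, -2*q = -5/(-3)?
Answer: 18227/18 ≈ 1012.6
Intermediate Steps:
q = -⅚ (q = -(-5)/(2*(-3)) = -(-5)*(-1)/(2*3) = -½*5/3 = -⅚ ≈ -0.83333)
G = 155/18 (G = -(-⅚ + 6)*(-5)/3 = -31*(-5)/18 = -⅓*(-155/6) = 155/18 ≈ 8.6111)
127*G + 3*(-27) = 127*(155/18) + 3*(-27) = 19685/18 - 81 = 18227/18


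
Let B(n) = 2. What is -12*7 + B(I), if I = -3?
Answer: -82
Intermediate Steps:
-12*7 + B(I) = -12*7 + 2 = -84 + 2 = -82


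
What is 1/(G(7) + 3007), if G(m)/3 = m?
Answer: 1/3028 ≈ 0.00033025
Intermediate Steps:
G(m) = 3*m
1/(G(7) + 3007) = 1/(3*7 + 3007) = 1/(21 + 3007) = 1/3028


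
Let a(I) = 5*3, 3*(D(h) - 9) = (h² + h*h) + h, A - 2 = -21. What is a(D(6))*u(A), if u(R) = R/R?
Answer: 15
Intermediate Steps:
A = -19 (A = 2 - 21 = -19)
D(h) = 9 + h/3 + 2*h²/3 (D(h) = 9 + ((h² + h*h) + h)/3 = 9 + ((h² + h²) + h)/3 = 9 + (2*h² + h)/3 = 9 + (h + 2*h²)/3 = 9 + (h/3 + 2*h²/3) = 9 + h/3 + 2*h²/3)
a(I) = 15
u(R) = 1
a(D(6))*u(A) = 15*1 = 15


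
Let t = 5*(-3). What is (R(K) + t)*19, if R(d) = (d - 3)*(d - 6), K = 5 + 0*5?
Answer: -323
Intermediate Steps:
K = 5 (K = 5 + 0 = 5)
R(d) = (-6 + d)*(-3 + d) (R(d) = (-3 + d)*(-6 + d) = (-6 + d)*(-3 + d))
t = -15
(R(K) + t)*19 = ((18 + 5² - 9*5) - 15)*19 = ((18 + 25 - 45) - 15)*19 = (-2 - 15)*19 = -17*19 = -323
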